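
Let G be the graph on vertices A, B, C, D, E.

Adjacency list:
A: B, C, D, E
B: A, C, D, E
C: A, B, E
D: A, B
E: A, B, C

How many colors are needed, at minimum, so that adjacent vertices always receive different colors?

4

A, B, C, E are pairwise adjacent (a clique of size 4), so at least 4 colors are needed.
4 colors suffice: color 1 → {B}; color 2 → {A}; color 3 → {C, D}; color 4 → {E}. Each edge has distinct colors on its endpoints.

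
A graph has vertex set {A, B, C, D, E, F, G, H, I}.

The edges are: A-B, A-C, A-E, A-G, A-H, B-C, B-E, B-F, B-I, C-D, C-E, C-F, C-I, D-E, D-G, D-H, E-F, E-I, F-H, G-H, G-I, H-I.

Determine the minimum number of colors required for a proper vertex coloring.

B, C, E, F are pairwise adjacent (a clique of size 4), so at least 4 colors are needed.
4 colors suffice: color 1 → {C, H}; color 2 → {E, G}; color 3 → {A, D, F, I}; color 4 → {B}. Each edge has distinct colors on its endpoints.

4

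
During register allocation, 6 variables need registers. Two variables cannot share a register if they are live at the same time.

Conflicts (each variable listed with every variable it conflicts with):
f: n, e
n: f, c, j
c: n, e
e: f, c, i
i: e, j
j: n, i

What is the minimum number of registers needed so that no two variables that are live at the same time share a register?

3

The cycle i-e-c-n-j-i has odd length 5, so it cannot be 2-colored; at least 3 registers are needed.
3 registers suffice: f=2, n=1, c=2, e=1, i=2, j=3. Each listed conflict is separated.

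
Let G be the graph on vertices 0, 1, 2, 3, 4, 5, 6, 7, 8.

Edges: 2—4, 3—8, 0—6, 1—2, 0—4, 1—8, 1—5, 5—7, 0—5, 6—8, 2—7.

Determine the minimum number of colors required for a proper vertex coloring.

The cycle 8-6-0-5-1-8 has odd length 5, so it cannot be 2-colored; at least 3 colors are needed.
3 colors suffice: color a → {0, 2, 8}; color b → {1, 3, 4, 6, 7}; color c → {5}. Every edge joins two different colors.

3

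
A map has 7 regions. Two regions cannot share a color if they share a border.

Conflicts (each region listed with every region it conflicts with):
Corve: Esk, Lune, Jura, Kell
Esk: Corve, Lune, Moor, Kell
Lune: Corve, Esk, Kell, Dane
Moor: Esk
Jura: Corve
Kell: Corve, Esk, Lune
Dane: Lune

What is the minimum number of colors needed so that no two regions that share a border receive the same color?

4

Corve, Esk, Lune, Kell all conflict with each other, so at least 4 colors are needed.
4 colors suffice: color 1 → {Lune, Moor, Jura}; color 2 → {Esk, Dane}; color 3 → {Corve}; color 4 → {Kell}. Every pair that conflicts lands in different colors.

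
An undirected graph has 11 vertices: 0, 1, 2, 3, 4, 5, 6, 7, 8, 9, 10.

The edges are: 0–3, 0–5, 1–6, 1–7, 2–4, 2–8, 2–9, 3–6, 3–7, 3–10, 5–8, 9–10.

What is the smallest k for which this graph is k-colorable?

The cycle 8-2-9-10-3-0-5-8 has odd length 7, so it cannot be 2-colored; at least 3 colors are needed.
3 colors suffice: 0=b, 1=a, 2=a, 3=a, 4=b, 5=a, 6=b, 7=b, 8=b, 9=c, 10=b. Each edge has distinct colors on its endpoints.

3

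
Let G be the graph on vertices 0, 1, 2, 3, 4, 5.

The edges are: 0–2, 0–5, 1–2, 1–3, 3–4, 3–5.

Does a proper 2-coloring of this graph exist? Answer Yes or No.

No

The cycle 0-5-3-1-2-0 has odd length 5, so it cannot be 2-colored; at least 3 colors are needed.
So 2 colors are not enough.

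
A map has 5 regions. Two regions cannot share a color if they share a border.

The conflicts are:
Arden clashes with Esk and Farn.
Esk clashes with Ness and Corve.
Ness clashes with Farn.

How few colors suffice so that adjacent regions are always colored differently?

2

Esk and Corve conflict, so at least 2 colors are needed.
2 colors suffice: color 1 → {Esk, Farn}; color 2 → {Arden, Ness, Corve}. Each listed conflict is separated.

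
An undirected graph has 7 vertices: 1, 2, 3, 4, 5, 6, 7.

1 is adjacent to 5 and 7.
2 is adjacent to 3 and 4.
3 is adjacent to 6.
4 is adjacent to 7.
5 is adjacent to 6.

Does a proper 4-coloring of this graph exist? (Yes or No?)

Yes

The chromatic number is 3. The cycle 2-4-7-1-5-6-3-2 has odd length 7, so it cannot be 2-colored; at least 3 colors are needed.
3 colors suffice: 1=red, 2=red, 3=blue, 4=blue, 5=blue, 6=red, 7=green.
Since 4 ≥ 3, a proper 4-coloring certainly exists.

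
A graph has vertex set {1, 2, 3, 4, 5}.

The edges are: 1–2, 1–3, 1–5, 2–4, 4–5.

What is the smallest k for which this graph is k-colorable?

1 and 2 are adjacent, so at least 2 colors are needed.
2 colors suffice: color a → {1, 4}; color b → {2, 3, 5}. Every edge joins two different colors.

2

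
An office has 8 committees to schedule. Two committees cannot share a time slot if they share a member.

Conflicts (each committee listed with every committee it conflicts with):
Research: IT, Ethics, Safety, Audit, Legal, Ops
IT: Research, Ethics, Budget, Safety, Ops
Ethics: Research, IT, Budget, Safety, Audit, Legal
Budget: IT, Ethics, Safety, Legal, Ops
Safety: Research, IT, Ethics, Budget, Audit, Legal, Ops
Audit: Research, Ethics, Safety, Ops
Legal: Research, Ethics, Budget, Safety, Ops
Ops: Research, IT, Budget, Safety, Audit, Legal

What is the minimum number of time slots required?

4

IT, Budget, Safety, Ops are mutually in conflict, so at least 4 time slots are needed.
4 time slots suffice: time slot 1 → {Safety}; time slot 2 → {Ethics, Ops}; time slot 3 → {Research, Budget}; time slot 4 → {IT, Audit, Legal}. Every pair that conflicts lands in different time slots.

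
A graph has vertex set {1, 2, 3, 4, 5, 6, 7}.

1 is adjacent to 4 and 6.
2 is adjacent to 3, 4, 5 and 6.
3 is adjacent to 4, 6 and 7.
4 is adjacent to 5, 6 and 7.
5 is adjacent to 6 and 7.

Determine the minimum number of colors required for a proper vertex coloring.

2, 3, 4, 6 form a clique, so at least 4 colors are needed.
4 colors suffice: color red → {4}; color blue → {6, 7}; color green → {1, 3, 5}; color yellow → {2}. Every edge joins two different colors.

4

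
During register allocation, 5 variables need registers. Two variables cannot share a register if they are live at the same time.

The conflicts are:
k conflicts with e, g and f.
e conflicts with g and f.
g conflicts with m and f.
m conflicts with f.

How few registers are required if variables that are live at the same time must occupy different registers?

4

k, e, g, f pairwise conflict, so at least 4 registers are needed.
4 registers suffice: register 1 → {g}; register 2 → {f}; register 3 → {k, m}; register 4 → {e}. No two conflicting variables share a register.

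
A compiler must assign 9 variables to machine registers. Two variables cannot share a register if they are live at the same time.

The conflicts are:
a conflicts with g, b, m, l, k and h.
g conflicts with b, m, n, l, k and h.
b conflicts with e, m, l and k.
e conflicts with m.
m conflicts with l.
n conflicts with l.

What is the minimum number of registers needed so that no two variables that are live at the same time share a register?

a, g, b, m, l all conflict with each other, so at least 5 registers are needed.
A valid assignment using 5 registers: a=3, g=1, b=2, e=1, m=5, n=2, l=4, k=4, h=2. Every pair that conflicts lands in different registers.

5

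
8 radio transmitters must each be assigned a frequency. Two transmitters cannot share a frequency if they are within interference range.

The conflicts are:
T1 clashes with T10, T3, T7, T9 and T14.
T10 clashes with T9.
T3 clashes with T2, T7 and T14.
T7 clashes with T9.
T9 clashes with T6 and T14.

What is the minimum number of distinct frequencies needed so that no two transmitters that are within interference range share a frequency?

T1, T10, T9 are mutually in conflict, so at least 3 frequencies are needed.
3 frequencies suffice: frequency 1 → {T1, T2, T6}; frequency 2 → {T3, T9}; frequency 3 → {T10, T7, T14}. Each listed conflict is separated.

3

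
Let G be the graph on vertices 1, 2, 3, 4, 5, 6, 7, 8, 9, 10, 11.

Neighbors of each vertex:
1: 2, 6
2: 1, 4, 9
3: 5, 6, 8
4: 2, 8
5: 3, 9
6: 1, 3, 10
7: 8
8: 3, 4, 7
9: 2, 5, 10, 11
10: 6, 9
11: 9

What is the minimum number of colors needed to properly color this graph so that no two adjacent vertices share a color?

The cycle 9-5-3-6-10-9 has odd length 5, so it cannot be 2-colored; at least 3 colors are needed.
One proper 3-coloring: 1=red, 2=blue, 3=red, 4=red, 5=blue, 6=blue, 7=red, 8=blue, 9=red, 10=green, 11=blue. No two adjacent vertices share a color.

3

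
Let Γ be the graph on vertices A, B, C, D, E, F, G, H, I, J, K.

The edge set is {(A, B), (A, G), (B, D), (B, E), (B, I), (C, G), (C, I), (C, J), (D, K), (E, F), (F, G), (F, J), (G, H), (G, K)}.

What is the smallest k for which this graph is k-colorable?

The cycle A-G-C-I-B-A has odd length 5, so it cannot be 2-colored; at least 3 colors are needed.
A valid assignment using 3 colors: A=2, B=1, C=2, D=3, E=3, F=2, G=1, H=2, I=3, J=1, K=2. Each edge has distinct colors on its endpoints.

3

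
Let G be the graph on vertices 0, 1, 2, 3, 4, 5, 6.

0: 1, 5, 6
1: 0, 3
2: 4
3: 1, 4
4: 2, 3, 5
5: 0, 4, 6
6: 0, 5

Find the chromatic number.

0, 5, 6 are mutually adjacent, so at least 3 colors are needed.
3 colors suffice: color red → {0, 4}; color blue → {1, 2, 5}; color green → {3, 6}. Every edge joins two different colors.

3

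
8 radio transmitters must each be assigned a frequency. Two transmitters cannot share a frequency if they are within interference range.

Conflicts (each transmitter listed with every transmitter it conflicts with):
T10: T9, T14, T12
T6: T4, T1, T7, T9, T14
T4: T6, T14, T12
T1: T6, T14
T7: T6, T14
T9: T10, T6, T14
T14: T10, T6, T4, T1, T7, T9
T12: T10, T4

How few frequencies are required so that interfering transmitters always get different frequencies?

3

T6, T4, T14 are mutually in conflict, so at least 3 frequencies are needed.
3 frequencies suffice: frequency 1 → {T14, T12}; frequency 2 → {T10, T6}; frequency 3 → {T4, T1, T7, T9}. Each listed conflict is separated.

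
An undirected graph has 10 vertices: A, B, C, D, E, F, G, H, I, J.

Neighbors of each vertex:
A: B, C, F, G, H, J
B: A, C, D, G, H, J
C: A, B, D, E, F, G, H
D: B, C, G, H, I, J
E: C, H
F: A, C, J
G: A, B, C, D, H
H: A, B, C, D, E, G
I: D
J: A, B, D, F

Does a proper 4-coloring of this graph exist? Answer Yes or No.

B, C, D, G, H are pairwise adjacent (a clique of size 5), so at least 5 colors are needed.
So 4 colors are not enough.

No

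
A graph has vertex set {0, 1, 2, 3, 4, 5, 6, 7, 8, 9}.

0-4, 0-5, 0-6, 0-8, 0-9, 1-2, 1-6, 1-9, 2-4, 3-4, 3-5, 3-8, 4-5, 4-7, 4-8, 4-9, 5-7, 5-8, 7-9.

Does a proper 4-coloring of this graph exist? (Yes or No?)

The chromatic number is 4. 0, 4, 5, 8 are mutually adjacent (a clique of size 4), so at least 4 colors are needed.
4 colors suffice: color a → {1, 4}; color b → {0, 2, 3, 7}; color c → {5, 6, 9}; color d → {8}.
That is already a proper 4-coloring.

Yes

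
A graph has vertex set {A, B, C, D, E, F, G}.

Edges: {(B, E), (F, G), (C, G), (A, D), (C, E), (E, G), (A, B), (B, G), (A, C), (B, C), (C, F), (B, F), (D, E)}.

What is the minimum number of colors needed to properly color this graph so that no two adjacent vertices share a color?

B, C, E, G form a clique, so at least 4 colors are needed.
A valid assignment using 4 colors: A=3, B=2, C=1, D=1, E=3, F=3, G=4. Each edge has distinct colors on its endpoints.

4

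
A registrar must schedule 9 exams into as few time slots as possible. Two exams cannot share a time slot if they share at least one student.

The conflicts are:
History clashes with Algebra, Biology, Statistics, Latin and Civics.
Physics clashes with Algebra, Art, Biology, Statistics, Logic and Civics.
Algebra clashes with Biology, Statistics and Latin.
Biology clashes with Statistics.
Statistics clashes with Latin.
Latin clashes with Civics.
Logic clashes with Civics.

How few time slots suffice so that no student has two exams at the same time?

4

Physics, Algebra, Biology, Statistics all conflict with each other, so at least 4 time slots are needed.
4 time slots suffice: time slot 1 → {History, Physics}; time slot 2 → {Algebra, Art, Civics}; time slot 3 → {Statistics, Logic}; time slot 4 → {Biology, Latin}. Each listed conflict is separated.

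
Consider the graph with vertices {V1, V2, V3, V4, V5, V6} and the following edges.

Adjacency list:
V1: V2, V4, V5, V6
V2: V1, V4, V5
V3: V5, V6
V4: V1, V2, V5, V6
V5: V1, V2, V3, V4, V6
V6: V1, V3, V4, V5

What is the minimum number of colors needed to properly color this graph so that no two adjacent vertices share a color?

V1, V2, V4, V5 are mutually adjacent (a clique of size 4), so at least 4 colors are needed.
One proper 4-coloring: V1=2, V2=3, V3=2, V4=4, V5=1, V6=3. Each edge has distinct colors on its endpoints.

4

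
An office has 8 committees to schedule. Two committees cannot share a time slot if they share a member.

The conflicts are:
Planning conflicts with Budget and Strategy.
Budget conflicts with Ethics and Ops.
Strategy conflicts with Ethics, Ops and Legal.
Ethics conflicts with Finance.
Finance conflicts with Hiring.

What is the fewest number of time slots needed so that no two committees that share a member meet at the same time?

Budget and Ops conflict, so at least 2 time slots are needed.
A valid assignment using 2 time slots: Planning=2, Budget=1, Strategy=1, Ethics=2, Ops=2, Finance=1, Legal=2, Hiring=2. Every pair that conflicts lands in different time slots.

2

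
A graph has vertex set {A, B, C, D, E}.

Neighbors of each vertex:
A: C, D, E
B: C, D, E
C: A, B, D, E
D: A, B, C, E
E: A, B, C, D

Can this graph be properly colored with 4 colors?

The chromatic number is 4. B, C, D, E form a clique, so at least 4 colors are needed.
4 colors suffice: A=4, B=4, C=1, D=3, E=2.
That is already a proper 4-coloring.

Yes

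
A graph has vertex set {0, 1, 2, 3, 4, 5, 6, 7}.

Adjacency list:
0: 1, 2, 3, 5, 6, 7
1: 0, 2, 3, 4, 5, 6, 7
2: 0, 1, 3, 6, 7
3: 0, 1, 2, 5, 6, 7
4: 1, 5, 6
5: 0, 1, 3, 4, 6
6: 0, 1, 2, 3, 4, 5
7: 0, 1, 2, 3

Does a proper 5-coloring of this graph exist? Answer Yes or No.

Yes

The chromatic number is 5. 0, 1, 2, 3, 6 form a clique, so at least 5 colors are needed.
5 colors suffice: color a → {1}; color b → {6, 7}; color c → {3, 4}; color d → {0}; color e → {2, 5}.
That is already a proper 5-coloring.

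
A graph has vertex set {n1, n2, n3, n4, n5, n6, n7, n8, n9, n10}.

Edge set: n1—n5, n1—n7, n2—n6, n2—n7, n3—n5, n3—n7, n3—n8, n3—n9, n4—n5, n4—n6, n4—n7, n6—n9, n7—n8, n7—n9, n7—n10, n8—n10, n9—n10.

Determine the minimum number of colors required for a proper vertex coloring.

n7, n8, n10 form a triangle, so at least 3 colors are needed.
3 colors suffice: color 1 → {n5, n6, n7}; color 2 → {n1, n2, n3, n4, n10}; color 3 → {n8, n9}. Every edge joins two different colors.

3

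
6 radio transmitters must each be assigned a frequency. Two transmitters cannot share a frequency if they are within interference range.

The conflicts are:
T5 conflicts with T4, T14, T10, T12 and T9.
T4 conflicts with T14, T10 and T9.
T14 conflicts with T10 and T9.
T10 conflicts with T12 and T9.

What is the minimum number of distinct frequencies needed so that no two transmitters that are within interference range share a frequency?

T5, T4, T14, T10, T9 pairwise conflict, so at least 5 frequencies are needed.
5 frequencies suffice: frequency 1 → {T10}; frequency 2 → {T5}; frequency 3 → {T12, T9}; frequency 4 → {T4}; frequency 5 → {T14}. No two conflicting transmitters share a frequency.

5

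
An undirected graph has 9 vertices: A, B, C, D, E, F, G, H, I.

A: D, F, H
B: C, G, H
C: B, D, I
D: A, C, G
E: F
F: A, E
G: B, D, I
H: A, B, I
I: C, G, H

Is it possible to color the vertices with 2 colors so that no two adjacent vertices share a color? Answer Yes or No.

No

The cycle C-I-H-A-D-C has odd length 5, so it cannot be 2-colored; at least 3 colors are needed.
So 2 colors are not enough.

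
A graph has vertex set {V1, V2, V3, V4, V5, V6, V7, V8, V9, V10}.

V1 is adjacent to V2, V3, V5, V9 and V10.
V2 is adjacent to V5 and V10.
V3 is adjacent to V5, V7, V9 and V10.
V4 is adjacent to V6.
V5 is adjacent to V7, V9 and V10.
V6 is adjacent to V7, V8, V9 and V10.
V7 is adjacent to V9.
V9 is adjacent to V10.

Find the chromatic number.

5

V1, V3, V5, V9, V10 are mutually adjacent (a clique of size 5), so at least 5 colors are needed.
5 colors suffice: color R → {V5, V6}; color B → {V2, V4, V8, V9}; color G → {V7, V10}; color Y → {V1}; color P → {V3}. Every edge joins two different colors.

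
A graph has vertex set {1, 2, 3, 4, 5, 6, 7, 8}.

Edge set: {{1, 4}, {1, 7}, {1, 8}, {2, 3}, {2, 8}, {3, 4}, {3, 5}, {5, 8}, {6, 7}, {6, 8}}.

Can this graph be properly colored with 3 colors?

The chromatic number is 3. The cycle 8-5-3-4-1-8 has odd length 5, so it cannot be 2-colored; at least 3 colors are needed.
3 colors suffice: 1=blue, 2=blue, 3=red, 4=green, 5=blue, 6=blue, 7=red, 8=red.
That is already a proper 3-coloring.

Yes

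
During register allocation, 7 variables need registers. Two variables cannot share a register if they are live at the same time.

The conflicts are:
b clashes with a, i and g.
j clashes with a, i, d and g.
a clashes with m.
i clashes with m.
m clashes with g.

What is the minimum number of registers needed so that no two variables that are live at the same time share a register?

j and a conflict, so at least 2 registers are needed.
A valid assignment using 2 registers: b=1, j=1, a=2, i=2, m=1, d=2, g=2. Every pair that conflicts lands in different registers.

2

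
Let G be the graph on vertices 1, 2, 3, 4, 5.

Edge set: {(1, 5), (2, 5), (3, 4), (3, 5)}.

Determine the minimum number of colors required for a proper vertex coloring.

2

2 and 5 are adjacent, so at least 2 colors are needed.
2 colors suffice: color red → {4, 5}; color blue → {1, 2, 3}. No two adjacent vertices share a color.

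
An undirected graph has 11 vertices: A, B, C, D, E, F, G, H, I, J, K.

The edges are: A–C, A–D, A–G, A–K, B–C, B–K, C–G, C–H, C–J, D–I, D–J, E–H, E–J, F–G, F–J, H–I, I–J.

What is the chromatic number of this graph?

3

D, I, J form a triangle, so at least 3 colors are needed.
A valid assignment using 3 colors: A=red, B=red, C=blue, D=blue, E=blue, F=blue, G=green, H=red, I=green, J=red, K=blue. No two adjacent vertices share a color.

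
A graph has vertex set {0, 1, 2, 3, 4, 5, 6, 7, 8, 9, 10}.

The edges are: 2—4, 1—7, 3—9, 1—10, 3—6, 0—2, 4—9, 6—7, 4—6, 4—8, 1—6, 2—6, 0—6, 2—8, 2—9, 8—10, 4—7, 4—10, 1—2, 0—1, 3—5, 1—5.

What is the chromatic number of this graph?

0, 1, 2, 6 are mutually adjacent (a clique of size 4), so at least 4 colors are needed.
One proper 4-coloring: 0=d, 1=a, 2=c, 3=a, 4=a, 5=b, 6=b, 7=c, 8=d, 9=b, 10=b. No two adjacent vertices share a color.

4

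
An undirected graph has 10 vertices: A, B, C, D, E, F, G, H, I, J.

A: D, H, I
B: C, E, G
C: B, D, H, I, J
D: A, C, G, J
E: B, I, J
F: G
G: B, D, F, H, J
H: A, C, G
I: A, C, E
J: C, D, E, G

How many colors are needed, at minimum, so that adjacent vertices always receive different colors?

3

C, D, J are mutually adjacent, so at least 3 colors are needed.
3 colors suffice: color red → {A, C, E, G}; color blue → {B, D, F, H, I}; color green → {J}. No two adjacent vertices share a color.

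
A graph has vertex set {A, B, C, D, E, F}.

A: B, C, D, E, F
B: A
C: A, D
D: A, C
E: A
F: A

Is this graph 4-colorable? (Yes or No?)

The chromatic number is 3. A, C, D form a triangle, so at least 3 colors are needed.
3 colors suffice: color red → {A}; color blue → {B, D, E, F}; color green → {C}.
Since 4 ≥ 3, a proper 4-coloring certainly exists.

Yes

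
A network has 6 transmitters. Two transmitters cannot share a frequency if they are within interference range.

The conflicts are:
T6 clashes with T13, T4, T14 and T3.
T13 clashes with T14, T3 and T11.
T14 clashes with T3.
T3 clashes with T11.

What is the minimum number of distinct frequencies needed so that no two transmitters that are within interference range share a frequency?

T6, T13, T14, T3 are mutually in conflict, so at least 4 frequencies are needed.
Using 4 frequencies: T6=1, T13=2, T4=2, T14=4, T3=3, T11=1. Every pair that conflicts lands in different frequencies.

4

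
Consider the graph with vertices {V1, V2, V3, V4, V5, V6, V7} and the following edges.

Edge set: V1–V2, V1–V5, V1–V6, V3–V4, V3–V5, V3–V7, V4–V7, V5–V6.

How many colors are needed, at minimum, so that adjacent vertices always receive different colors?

3

V3, V4, V7 form a triangle, so at least 3 colors are needed.
3 colors suffice: color red → {V1, V3}; color blue → {V2, V5, V7}; color green → {V4, V6}. Every edge joins two different colors.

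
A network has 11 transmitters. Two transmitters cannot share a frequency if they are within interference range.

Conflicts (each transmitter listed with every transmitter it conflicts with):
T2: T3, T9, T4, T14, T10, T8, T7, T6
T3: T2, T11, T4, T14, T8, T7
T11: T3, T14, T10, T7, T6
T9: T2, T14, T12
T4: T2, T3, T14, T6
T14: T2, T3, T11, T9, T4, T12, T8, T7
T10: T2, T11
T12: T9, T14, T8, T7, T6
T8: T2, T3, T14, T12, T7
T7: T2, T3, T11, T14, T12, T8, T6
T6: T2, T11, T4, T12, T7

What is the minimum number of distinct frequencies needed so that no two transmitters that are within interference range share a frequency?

T2, T3, T14, T8, T7 pairwise conflict, so at least 5 frequencies are needed.
5 frequencies suffice: frequency 1 → {T14, T10, T6}; frequency 2 → {T2, T11, T12}; frequency 3 → {T9, T4, T7}; frequency 4 → {T3}; frequency 5 → {T8}. Each listed conflict is separated.

5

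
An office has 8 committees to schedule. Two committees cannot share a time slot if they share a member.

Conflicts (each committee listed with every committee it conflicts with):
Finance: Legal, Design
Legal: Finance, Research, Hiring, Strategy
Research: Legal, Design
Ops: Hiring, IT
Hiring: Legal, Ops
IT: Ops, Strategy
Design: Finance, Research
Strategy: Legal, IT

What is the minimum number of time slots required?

3

The cycle Ops-IT-Strategy-Legal-Hiring-Ops has odd length 5, so it cannot be 2-colored; at least 3 time slots are needed.
3 time slots suffice: time slot 1 → {Legal, IT, Design}; time slot 2 → {Finance, Research, Hiring, Strategy}; time slot 3 → {Ops}. No two conflicting committees share a time slot.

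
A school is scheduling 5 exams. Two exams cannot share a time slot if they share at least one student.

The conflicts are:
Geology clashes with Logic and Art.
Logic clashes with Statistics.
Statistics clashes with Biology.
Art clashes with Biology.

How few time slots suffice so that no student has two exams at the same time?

3

The cycle Logic-Geology-Art-Biology-Statistics-Logic has odd length 5, so it cannot be 2-colored; at least 3 time slots are needed.
A valid assignment using 3 time slots: Geology=2, Logic=3, Statistics=1, Art=1, Biology=2. Each listed conflict is separated.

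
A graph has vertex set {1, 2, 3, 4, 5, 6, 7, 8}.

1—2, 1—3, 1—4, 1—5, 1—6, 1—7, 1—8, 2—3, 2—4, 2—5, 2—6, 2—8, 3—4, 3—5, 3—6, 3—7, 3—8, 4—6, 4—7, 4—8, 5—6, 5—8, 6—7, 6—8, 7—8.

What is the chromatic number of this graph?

1, 3, 4, 6, 7, 8 are pairwise adjacent (a clique of size 6), so at least 6 colors are needed.
6 colors suffice: color red → {8}; color blue → {3}; color green → {1}; color yellow → {6}; color purple → {4, 5}; color orange → {2, 7}. Every edge joins two different colors.

6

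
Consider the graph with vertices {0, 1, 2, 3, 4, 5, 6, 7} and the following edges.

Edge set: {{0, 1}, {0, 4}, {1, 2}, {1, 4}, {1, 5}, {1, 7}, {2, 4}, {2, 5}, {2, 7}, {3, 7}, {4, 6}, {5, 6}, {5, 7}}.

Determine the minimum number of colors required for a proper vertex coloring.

4

1, 2, 5, 7 are pairwise adjacent (a clique of size 4), so at least 4 colors are needed.
4 colors suffice: color a → {1, 3, 6}; color b → {4, 7}; color c → {0, 2}; color d → {5}. Each edge has distinct colors on its endpoints.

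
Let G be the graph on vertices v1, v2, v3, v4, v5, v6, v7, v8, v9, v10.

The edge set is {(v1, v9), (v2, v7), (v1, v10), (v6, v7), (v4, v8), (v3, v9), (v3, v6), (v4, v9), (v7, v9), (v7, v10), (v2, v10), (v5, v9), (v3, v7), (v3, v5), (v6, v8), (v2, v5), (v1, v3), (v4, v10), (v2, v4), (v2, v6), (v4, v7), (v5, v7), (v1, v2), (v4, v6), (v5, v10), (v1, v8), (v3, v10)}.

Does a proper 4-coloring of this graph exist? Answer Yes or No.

Yes

The chromatic number is 4. v2, v4, v6, v7 are pairwise adjacent (a clique of size 4), so at least 4 colors are needed.
4 colors suffice: color 1 → {v1, v7}; color 2 → {v2, v3, v8}; color 3 → {v6, v9, v10}; color 4 → {v4, v5}.
That is already a proper 4-coloring.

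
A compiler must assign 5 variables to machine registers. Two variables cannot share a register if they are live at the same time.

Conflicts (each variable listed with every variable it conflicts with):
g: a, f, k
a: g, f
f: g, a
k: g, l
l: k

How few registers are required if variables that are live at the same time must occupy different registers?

g, a, f all conflict with each other, so at least 3 registers are needed.
Using 3 registers: g=1, a=3, f=2, k=2, l=1. Each listed conflict is separated.

3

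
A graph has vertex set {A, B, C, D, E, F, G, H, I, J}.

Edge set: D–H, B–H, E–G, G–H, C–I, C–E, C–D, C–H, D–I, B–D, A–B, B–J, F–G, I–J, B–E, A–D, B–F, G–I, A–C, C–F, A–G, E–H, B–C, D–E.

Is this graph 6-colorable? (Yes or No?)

Yes

The chromatic number is 5. B, C, D, E, H are pairwise adjacent (a clique of size 5), so at least 5 colors are needed.
5 colors suffice: color 1 → {C, G, J}; color 2 → {B, I}; color 3 → {D, F}; color 4 → {A, H}; color 5 → {E}.
Since 6 ≥ 5, a proper 6-coloring certainly exists.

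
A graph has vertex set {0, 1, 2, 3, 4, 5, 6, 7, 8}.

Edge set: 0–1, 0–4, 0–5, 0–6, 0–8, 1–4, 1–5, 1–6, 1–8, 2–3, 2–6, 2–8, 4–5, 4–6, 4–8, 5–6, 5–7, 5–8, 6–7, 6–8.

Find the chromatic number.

0, 1, 4, 5, 6, 8 form a clique, so at least 6 colors are needed.
6 colors suffice: color red → {3, 6}; color blue → {7, 8}; color green → {2, 5}; color yellow → {0}; color purple → {4}; color orange → {1}. Each edge has distinct colors on its endpoints.

6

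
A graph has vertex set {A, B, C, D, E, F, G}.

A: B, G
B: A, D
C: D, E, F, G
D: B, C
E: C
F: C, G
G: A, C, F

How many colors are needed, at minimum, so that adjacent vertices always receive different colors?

3

C, F, G are mutually adjacent, so at least 3 colors are needed.
One proper 3-coloring: A=1, B=3, C=1, D=2, E=2, F=3, G=2. Each edge has distinct colors on its endpoints.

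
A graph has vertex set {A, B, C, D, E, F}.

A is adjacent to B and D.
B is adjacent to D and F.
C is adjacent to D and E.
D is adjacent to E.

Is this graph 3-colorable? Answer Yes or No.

Yes

The chromatic number is 3. A, B, D are pairwise adjacent, so at least 3 colors are needed.
One proper 3-coloring: A=3, B=2, C=3, D=1, E=2, F=1.
That is already a proper 3-coloring.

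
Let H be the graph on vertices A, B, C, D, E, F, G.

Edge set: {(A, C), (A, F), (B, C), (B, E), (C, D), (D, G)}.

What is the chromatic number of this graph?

B and E are adjacent, so at least 2 colors are needed.
2 colors suffice: color red → {C, E, F, G}; color blue → {A, B, D}. Every edge joins two different colors.

2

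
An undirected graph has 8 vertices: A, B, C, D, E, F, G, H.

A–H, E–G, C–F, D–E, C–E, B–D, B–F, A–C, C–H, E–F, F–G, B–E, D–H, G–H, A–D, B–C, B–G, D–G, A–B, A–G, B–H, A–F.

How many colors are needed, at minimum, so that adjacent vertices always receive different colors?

A, B, D, G, H are pairwise adjacent (a clique of size 5), so at least 5 colors are needed.
5 colors suffice: A=2, B=1, C=3, D=4, E=2, F=4, G=3, H=5. Each edge has distinct colors on its endpoints.

5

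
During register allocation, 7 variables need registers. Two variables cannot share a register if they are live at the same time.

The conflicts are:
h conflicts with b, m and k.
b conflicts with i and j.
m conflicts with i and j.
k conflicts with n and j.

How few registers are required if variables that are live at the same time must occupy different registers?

k and j conflict, so at least 2 registers are needed.
2 registers suffice: h=2, b=1, m=1, k=1, n=2, i=2, j=2. No two conflicting variables share a register.

2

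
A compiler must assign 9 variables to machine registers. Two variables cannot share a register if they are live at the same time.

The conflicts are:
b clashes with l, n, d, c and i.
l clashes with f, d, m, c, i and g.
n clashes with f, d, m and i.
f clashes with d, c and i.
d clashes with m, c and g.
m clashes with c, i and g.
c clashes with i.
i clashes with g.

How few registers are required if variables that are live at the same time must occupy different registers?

4

l, f, c, i pairwise conflict, so at least 4 registers are needed.
4 registers suffice: register 1 → {l, n}; register 2 → {d, i}; register 3 → {c, g}; register 4 → {b, f, m}. Each listed conflict is separated.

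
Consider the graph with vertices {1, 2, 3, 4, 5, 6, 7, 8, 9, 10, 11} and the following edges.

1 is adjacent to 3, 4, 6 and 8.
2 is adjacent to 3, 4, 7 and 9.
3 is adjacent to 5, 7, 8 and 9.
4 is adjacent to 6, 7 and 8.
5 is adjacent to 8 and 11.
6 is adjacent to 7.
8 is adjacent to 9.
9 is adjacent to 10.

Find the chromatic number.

3, 8, 9 are pairwise adjacent, so at least 3 colors are needed.
3 colors suffice: color a → {3, 4, 10, 11}; color b → {2, 6, 8}; color c → {1, 5, 7, 9}. Each edge has distinct colors on its endpoints.

3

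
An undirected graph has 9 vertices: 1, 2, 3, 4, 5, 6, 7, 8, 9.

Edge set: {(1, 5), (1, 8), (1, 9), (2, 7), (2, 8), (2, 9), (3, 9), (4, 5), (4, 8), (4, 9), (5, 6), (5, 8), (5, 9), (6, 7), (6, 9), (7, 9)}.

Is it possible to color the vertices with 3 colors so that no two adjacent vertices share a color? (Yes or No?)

Yes

The chromatic number is 3. 6, 7, 9 are pairwise adjacent, so at least 3 colors are needed.
One proper 3-coloring: 1=green, 2=green, 3=blue, 4=green, 5=blue, 6=green, 7=blue, 8=red, 9=red.
That is already a proper 3-coloring.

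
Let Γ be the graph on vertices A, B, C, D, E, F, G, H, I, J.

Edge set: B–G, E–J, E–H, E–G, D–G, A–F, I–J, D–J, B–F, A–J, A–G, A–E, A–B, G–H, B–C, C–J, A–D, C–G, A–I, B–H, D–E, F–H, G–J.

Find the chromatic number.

5

A, D, E, G, J are pairwise adjacent (a clique of size 5), so at least 5 colors are needed.
5 colors suffice: color 1 → {F, G, I}; color 2 → {A, C, H}; color 3 → {B, J}; color 4 → {E}; color 5 → {D}. No two adjacent vertices share a color.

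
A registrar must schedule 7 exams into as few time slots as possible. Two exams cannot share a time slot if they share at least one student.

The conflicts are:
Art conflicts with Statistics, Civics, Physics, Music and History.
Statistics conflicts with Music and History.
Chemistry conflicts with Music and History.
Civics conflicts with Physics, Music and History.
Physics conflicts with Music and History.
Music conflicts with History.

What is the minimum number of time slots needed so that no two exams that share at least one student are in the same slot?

Art, Civics, Physics, Music, History all conflict with each other, so at least 5 time slots are needed.
5 time slots suffice: time slot 1 → {Music}; time slot 2 → {History}; time slot 3 → {Art, Chemistry}; time slot 4 → {Statistics, Physics}; time slot 5 → {Civics}. No two conflicting exams share a time slot.

5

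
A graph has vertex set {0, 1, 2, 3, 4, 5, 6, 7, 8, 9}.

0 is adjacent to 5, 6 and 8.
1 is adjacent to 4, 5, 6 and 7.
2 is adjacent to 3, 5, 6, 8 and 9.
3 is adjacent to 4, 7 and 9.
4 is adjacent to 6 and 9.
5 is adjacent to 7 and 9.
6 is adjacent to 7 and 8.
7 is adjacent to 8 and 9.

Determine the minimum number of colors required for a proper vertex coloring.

1, 4, 6 are pairwise adjacent, so at least 3 colors are needed.
One proper 3-coloring: 0=b, 1=c, 2=b, 3=a, 4=b, 5=a, 6=a, 7=b, 8=c, 9=c. Every edge joins two different colors.

3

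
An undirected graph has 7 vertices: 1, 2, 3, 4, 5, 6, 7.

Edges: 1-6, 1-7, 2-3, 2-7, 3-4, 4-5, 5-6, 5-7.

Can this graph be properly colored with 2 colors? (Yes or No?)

The cycle 2-7-5-4-3-2 has odd length 5, so it cannot be 2-colored; at least 3 colors are needed.
So 2 colors are not enough.

No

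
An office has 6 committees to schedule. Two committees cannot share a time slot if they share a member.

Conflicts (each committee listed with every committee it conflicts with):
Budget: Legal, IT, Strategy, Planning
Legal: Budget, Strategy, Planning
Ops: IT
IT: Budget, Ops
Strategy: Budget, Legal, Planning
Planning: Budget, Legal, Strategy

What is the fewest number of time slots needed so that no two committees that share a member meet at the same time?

Budget, Legal, Strategy, Planning all conflict with each other, so at least 4 time slots are needed.
Using 4 time slots: Budget=1, Legal=2, Ops=1, IT=2, Strategy=4, Planning=3. No two conflicting committees share a time slot.

4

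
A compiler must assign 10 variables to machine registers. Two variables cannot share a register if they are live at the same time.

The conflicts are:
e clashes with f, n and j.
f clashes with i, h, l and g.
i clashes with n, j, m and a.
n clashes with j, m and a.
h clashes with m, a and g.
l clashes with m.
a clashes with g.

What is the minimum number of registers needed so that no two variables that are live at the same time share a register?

f, h, g pairwise conflict, so at least 3 registers are needed.
3 registers suffice: register 1 → {n, h, l}; register 2 → {f, j, m, a}; register 3 → {e, i, g}. Each listed conflict is separated.

3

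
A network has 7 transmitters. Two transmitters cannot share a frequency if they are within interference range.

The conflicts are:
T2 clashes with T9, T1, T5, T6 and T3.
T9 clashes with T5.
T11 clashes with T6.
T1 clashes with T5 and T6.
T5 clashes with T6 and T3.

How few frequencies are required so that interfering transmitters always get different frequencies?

T2, T1, T5, T6 are mutually in conflict, so at least 4 frequencies are needed.
4 frequencies suffice: frequency 1 → {T2, T11}; frequency 2 → {T5}; frequency 3 → {T9, T6, T3}; frequency 4 → {T1}. Each listed conflict is separated.

4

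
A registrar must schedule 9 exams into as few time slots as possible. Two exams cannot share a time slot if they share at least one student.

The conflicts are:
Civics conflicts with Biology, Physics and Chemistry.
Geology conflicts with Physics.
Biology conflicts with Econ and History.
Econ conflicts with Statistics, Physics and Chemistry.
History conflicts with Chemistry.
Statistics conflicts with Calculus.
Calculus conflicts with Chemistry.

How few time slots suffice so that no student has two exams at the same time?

2

Biology and History conflict, so at least 2 time slots are needed.
2 time slots suffice: time slot 1 → {Civics, Geology, Econ, History, Calculus}; time slot 2 → {Biology, Statistics, Physics, Chemistry}. No two conflicting exams share a time slot.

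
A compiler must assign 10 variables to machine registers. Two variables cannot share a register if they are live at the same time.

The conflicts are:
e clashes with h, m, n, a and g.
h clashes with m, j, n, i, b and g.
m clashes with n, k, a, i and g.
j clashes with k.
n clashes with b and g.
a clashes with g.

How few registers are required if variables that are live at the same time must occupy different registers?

5

e, h, m, n, g are mutually in conflict, so at least 5 registers are needed.
A valid assignment using 5 registers: e=3, h=2, m=1, j=1, n=4, k=2, a=2, i=3, b=1, g=5. Every pair that conflicts lands in different registers.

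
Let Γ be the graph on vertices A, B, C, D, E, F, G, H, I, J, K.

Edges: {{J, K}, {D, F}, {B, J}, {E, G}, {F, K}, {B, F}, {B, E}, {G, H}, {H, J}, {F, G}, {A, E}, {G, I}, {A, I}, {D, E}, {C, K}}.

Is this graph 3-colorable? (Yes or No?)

Yes

The chromatic number is 3. The cycle B-J-H-G-F-B has odd length 5, so it cannot be 2-colored; at least 3 colors are needed.
A valid assignment using 3 colors: A=blue, B=blue, C=red, D=blue, E=red, F=red, G=blue, H=green, I=red, J=red, K=blue.
That is already a proper 3-coloring.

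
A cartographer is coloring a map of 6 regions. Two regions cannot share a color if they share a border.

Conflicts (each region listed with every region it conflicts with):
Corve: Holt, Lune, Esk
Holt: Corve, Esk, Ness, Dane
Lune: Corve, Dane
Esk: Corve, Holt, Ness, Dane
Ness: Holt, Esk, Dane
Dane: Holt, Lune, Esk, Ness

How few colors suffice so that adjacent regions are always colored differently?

Holt, Esk, Ness, Dane are mutually in conflict, so at least 4 colors are needed.
One proper 4-coloring: Corve=1, Holt=3, Lune=2, Esk=2, Ness=4, Dane=1. Every pair that conflicts lands in different colors.

4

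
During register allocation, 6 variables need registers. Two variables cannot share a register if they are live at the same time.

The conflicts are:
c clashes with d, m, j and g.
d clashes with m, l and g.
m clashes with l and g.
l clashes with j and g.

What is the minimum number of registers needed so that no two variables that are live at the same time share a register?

4

d, m, l, g pairwise conflict, so at least 4 registers are needed.
4 registers suffice: c=4, d=2, m=3, l=4, j=1, g=1. Every pair that conflicts lands in different registers.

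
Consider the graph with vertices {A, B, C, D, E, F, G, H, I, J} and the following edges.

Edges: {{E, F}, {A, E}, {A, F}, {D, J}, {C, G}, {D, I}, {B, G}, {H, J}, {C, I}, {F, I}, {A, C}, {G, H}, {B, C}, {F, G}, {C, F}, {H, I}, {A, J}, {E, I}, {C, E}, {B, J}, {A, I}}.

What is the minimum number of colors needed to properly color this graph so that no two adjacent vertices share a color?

5

A, C, E, F, I are mutually adjacent (a clique of size 5), so at least 5 colors are needed.
5 colors suffice: A=3, B=3, C=2, D=2, E=5, F=4, G=1, H=2, I=1, J=1. No two adjacent vertices share a color.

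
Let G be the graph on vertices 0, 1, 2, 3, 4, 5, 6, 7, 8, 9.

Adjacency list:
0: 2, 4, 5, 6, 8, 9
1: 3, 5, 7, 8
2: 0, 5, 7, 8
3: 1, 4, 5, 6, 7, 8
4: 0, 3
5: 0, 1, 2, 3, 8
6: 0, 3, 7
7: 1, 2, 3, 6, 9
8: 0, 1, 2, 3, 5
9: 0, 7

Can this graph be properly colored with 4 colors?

The chromatic number is 4. 0, 2, 5, 8 are pairwise adjacent (a clique of size 4), so at least 4 colors are needed.
4 colors suffice: 0=red, 1=yellow, 2=yellow, 3=red, 4=blue, 5=green, 6=green, 7=blue, 8=blue, 9=green.
That is already a proper 4-coloring.

Yes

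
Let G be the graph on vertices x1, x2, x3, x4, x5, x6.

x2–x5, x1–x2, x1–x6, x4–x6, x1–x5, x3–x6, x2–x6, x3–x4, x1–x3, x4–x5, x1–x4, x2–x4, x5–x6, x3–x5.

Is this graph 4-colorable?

No

x1, x2, x4, x5, x6 form a clique, so at least 5 colors are needed.
So 4 colors are not enough.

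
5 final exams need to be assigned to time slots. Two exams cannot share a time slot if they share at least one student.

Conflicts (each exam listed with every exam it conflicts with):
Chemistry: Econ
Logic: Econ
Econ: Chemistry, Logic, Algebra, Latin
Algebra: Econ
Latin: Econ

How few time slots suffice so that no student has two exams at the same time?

Econ and Latin conflict, so at least 2 time slots are needed.
Using 2 time slots: Chemistry=2, Logic=2, Econ=1, Algebra=2, Latin=2. Each listed conflict is separated.

2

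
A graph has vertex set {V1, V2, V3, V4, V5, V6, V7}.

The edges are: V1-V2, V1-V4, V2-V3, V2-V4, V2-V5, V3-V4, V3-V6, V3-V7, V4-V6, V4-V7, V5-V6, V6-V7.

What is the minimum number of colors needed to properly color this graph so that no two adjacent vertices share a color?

4

V3, V4, V6, V7 form a clique, so at least 4 colors are needed.
4 colors suffice: color 1 → {V4, V5}; color 2 → {V2, V6}; color 3 → {V1, V3}; color 4 → {V7}. No two adjacent vertices share a color.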